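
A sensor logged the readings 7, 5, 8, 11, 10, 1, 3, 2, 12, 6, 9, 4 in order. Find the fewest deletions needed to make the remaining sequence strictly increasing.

Fewest deletions = n − (longest strictly increasing subsequence).
Patience tails:
7 → extends → [7]
5 → replaces 7 → [5]
8 → extends → [5, 8]
11 → extends → [5, 8, 11]
10 → replaces 11 → [5, 8, 10]
1 → replaces 5 → [1, 8, 10]
3 → replaces 8 → [1, 3, 10]
2 → replaces 3 → [1, 2, 10]
12 → extends → [1, 2, 10, 12]
6 → replaces 10 → [1, 2, 6, 12]
9 → replaces 12 → [1, 2, 6, 9]
4 → replaces 6 → [1, 2, 4, 9]
Longest strictly increasing subsequence has length 4, so deletions = 12 − 4 = 8.

8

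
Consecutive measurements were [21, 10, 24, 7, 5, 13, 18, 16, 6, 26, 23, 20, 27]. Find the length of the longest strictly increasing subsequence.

Track the smallest tail for each achievable length (strict):
21 → extends → [21]
10 → replaces 21 → [10]
24 → extends → [10, 24]
7 → replaces 10 → [7, 24]
5 → replaces 7 → [5, 24]
13 → replaces 24 → [5, 13]
18 → extends → [5, 13, 18]
16 → replaces 18 → [5, 13, 16]
6 → replaces 13 → [5, 6, 16]
26 → extends → [5, 6, 16, 26]
23 → replaces 26 → [5, 6, 16, 23]
20 → replaces 23 → [5, 6, 16, 20]
27 → extends → [5, 6, 16, 20, 27]
Five tails, so the longest strictly increasing subsequence has length 5 (e.g. 10, 13, 18, 26, 27).

5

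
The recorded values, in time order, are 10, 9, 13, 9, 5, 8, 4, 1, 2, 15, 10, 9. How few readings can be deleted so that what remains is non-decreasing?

Fewest deletions = n − (longest non-decreasing subsequence).
i:      1  2  3  4  5  6  7  8  9 10 11 12
a[i]:  10  9 13  9  5  8  4  1  2 15 10  9
dp:     1  1  2  2  1  2  1  1  2  3  3  3
max dp = 3, so deletions = 12 − 3 = 9.

9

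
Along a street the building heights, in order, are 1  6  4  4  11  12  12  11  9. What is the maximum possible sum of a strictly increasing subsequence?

30

Let S[i] be the best sum of a strictly increasing subsequence ending at i:
i:      1  2  3  4  5  6  7  8  9
a[i]:   1  6  4  4 11 12 12 11  9
S:      1  7  5  5 18 30 30 18 16
Maximum is 30 (e.g. 1 + 6 + 11 + 12).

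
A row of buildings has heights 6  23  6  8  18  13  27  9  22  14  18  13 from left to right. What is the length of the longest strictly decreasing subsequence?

4

Negate each value so 'decreasing' becomes 'increasing', then run patience tails on the negated sequence:
-6 → extends → [-6]
-23 → replaces -6 → [-23]
-6 → extends → [-23, -6]
-8 → replaces -6 → [-23, -8]
-18 → replaces -8 → [-23, -18]
-13 → extends → [-23, -18, -13]
-27 → replaces -23 → [-27, -18, -13]
-9 → extends → [-27, -18, -13, -9]
-22 → replaces -18 → [-27, -22, -13, -9]
-14 → replaces -13 → [-27, -22, -14, -9]
-18 → replaces -14 → [-27, -22, -18, -9]
-13 → replaces -9 → [-27, -22, -18, -13]
Four tails, so the longest strictly decreasing subsequence of the original has length 4.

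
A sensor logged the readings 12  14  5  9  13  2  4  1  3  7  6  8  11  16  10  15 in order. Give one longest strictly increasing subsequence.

Patience tails give the LIS length; then backtrack through the dp parents:
12 → extends → [12]
14 → extends → [12, 14]
5 → replaces 12 → [5, 14]
9 → replaces 14 → [5, 9]
13 → extends → [5, 9, 13]
2 → replaces 5 → [2, 9, 13]
4 → replaces 9 → [2, 4, 13]
1 → replaces 2 → [1, 4, 13]
3 → replaces 4 → [1, 3, 13]
7 → replaces 13 → [1, 3, 7]
6 → replaces 7 → [1, 3, 6]
8 → extends → [1, 3, 6, 8]
11 → extends → [1, 3, 6, 8, 11]
16 → extends → [1, 3, 6, 8, 11, 16]
10 → replaces 11 → [1, 3, 6, 8, 10, 16]
15 → replaces 16 → [1, 3, 6, 8, 10, 15]
Length 6; one witness is 2, 4, 7, 8, 11, 16.

2, 4, 7, 8, 11, 16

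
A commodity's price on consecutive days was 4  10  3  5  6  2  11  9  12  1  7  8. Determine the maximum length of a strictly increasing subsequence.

Track the smallest tail for each achievable length (strict):
4 → extends → [4]
10 → extends → [4, 10]
3 → replaces 4 → [3, 10]
5 → replaces 10 → [3, 5]
6 → extends → [3, 5, 6]
2 → replaces 3 → [2, 5, 6]
11 → extends → [2, 5, 6, 11]
9 → replaces 11 → [2, 5, 6, 9]
12 → extends → [2, 5, 6, 9, 12]
1 → replaces 2 → [1, 5, 6, 9, 12]
7 → replaces 9 → [1, 5, 6, 7, 12]
8 → replaces 12 → [1, 5, 6, 7, 8]
Five tails, so the longest strictly increasing subsequence has length 5 (e.g. 4, 5, 6, 11, 12).

5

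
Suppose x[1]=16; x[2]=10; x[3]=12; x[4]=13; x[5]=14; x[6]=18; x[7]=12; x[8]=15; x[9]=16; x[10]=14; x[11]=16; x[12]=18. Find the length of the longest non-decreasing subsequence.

8

Track the smallest tail for each achievable length (allowing ties):
16 → extends → [16]
10 → replaces 16 → [10]
12 → extends → [10, 12]
13 → extends → [10, 12, 13]
14 → extends → [10, 12, 13, 14]
18 → extends → [10, 12, 13, 14, 18]
12 → replaces 13 → [10, 12, 12, 14, 18]
15 → replaces 18 → [10, 12, 12, 14, 15]
16 → extends → [10, 12, 12, 14, 15, 16]
14 → replaces 15 → [10, 12, 12, 14, 14, 16]
16 → extends → [10, 12, 12, 14, 14, 16, 16]
18 → extends → [10, 12, 12, 14, 14, 16, 16, 18]
Eight tails, so the longest non-decreasing subsequence has length 8 (e.g. 10, 12, 13, 14, 15, 16, 16, 18).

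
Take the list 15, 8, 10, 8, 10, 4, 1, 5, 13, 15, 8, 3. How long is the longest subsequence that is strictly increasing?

Track the smallest tail for each achievable length (strict):
15 → extends → [15]
8 → replaces 15 → [8]
10 → extends → [8, 10]
8 → already a tail → [8, 10]
10 → already a tail → [8, 10]
4 → replaces 8 → [4, 10]
1 → replaces 4 → [1, 10]
5 → replaces 10 → [1, 5]
13 → extends → [1, 5, 13]
15 → extends → [1, 5, 13, 15]
8 → replaces 13 → [1, 5, 8, 15]
3 → replaces 5 → [1, 3, 8, 15]
Four tails, so the longest strictly increasing subsequence has length 4 (e.g. 8, 10, 13, 15).

4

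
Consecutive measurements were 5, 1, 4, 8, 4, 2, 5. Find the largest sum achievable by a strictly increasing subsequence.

13

Let S[i] be the best sum of a strictly increasing subsequence ending at i:
i:      1  2  3  4  5  6  7
a[i]:   5  1  4  8  4  2  5
S:      5  1  5 13  5  3 10
Maximum is 13 (e.g. 1 + 4 + 8).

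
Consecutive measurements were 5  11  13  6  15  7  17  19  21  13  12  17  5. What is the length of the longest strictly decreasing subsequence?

Negate each value so 'decreasing' becomes 'increasing', then run patience tails on the negated sequence:
-5 → extends → [-5]
-11 → replaces -5 → [-11]
-13 → replaces -11 → [-13]
-6 → extends → [-13, -6]
-15 → replaces -13 → [-15, -6]
-7 → replaces -6 → [-15, -7]
-17 → replaces -15 → [-17, -7]
-19 → replaces -17 → [-19, -7]
-21 → replaces -19 → [-21, -7]
-13 → replaces -7 → [-21, -13]
-12 → extends → [-21, -13, -12]
-17 → replaces -13 → [-21, -17, -12]
-5 → extends → [-21, -17, -12, -5]
Four tails, so the longest strictly decreasing subsequence of the original has length 4.

4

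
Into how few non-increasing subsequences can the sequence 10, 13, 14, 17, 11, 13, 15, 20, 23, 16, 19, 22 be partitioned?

7

Place each on the leftmost legal pile:
10 → new pile 1 (tops now [10])
13 → new pile 2 (tops now [10, 13])
14 → new pile 3 (tops now [10, 13, 14])
17 → new pile 4 (tops now [10, 13, 14, 17])
11 → pile 2 (tops now [10, 11, 14, 17])
13 → pile 3 (tops now [10, 11, 13, 17])
15 → pile 4 (tops now [10, 11, 13, 15])
20 → new pile 5 (tops now [10, 11, 13, 15, 20])
23 → new pile 6 (tops now [10, 11, 13, 15, 20, 23])
16 → pile 5 (tops now [10, 11, 13, 15, 16, 23])
19 → pile 6 (tops now [10, 11, 13, 15, 16, 19])
22 → new pile 7 (tops now [10, 11, 13, 15, 16, 19, 22])
Seven piles.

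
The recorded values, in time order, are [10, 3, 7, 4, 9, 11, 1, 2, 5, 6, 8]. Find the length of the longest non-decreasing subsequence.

Track the smallest tail for each achievable length (allowing ties):
10 → extends → [10]
3 → replaces 10 → [3]
7 → extends → [3, 7]
4 → replaces 7 → [3, 4]
9 → extends → [3, 4, 9]
11 → extends → [3, 4, 9, 11]
1 → replaces 3 → [1, 4, 9, 11]
2 → replaces 4 → [1, 2, 9, 11]
5 → replaces 9 → [1, 2, 5, 11]
6 → replaces 11 → [1, 2, 5, 6]
8 → extends → [1, 2, 5, 6, 8]
Five tails, so the longest non-decreasing subsequence has length 5 (e.g. 3, 4, 5, 6, 8).

5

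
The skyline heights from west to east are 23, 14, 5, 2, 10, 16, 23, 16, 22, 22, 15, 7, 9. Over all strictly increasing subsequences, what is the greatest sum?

Let S[i] be the best sum of a strictly increasing subsequence ending at i:
i:      1  2  3  4  5  6  7  8  9 10 11 12 13
a[i]:  23 14  5  2 10 16 23 16 22 22 15  7  9
S:     23 14  5  2 15 31 54 31 53 53 30 12 21
Maximum is 54 (e.g. 5 + 10 + 16 + 23).

54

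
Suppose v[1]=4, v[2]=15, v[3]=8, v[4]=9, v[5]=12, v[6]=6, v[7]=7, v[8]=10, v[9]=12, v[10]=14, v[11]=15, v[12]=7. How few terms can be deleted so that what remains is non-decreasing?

5

Fewest deletions = n − (longest non-decreasing subsequence).
Patience tails:
4 → extends → [4]
15 → extends → [4, 15]
8 → replaces 15 → [4, 8]
9 → extends → [4, 8, 9]
12 → extends → [4, 8, 9, 12]
6 → replaces 8 → [4, 6, 9, 12]
7 → replaces 9 → [4, 6, 7, 12]
10 → replaces 12 → [4, 6, 7, 10]
12 → extends → [4, 6, 7, 10, 12]
14 → extends → [4, 6, 7, 10, 12, 14]
15 → extends → [4, 6, 7, 10, 12, 14, 15]
7 → replaces 10 → [4, 6, 7, 7, 12, 14, 15]
Longest non-decreasing subsequence has length 7, so deletions = 12 − 7 = 5.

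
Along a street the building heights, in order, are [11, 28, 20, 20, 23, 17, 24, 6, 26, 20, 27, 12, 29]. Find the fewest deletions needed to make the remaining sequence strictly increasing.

Fewest deletions = n − (longest strictly increasing subsequence).
Patience tails:
11 → extends → [11]
28 → extends → [11, 28]
20 → replaces 28 → [11, 20]
20 → already a tail → [11, 20]
23 → extends → [11, 20, 23]
17 → replaces 20 → [11, 17, 23]
24 → extends → [11, 17, 23, 24]
6 → replaces 11 → [6, 17, 23, 24]
26 → extends → [6, 17, 23, 24, 26]
20 → replaces 23 → [6, 17, 20, 24, 26]
27 → extends → [6, 17, 20, 24, 26, 27]
12 → replaces 17 → [6, 12, 20, 24, 26, 27]
29 → extends → [6, 12, 20, 24, 26, 27, 29]
Longest strictly increasing subsequence has length 7, so deletions = 13 − 7 = 6.

6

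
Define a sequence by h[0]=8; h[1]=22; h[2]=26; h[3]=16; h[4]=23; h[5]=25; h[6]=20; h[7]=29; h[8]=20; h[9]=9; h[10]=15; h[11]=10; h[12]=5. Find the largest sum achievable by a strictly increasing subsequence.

107

Let S[i] be the best sum of a strictly increasing subsequence ending at i:
i:       0   1   2   3   4   5   6   7   8   9  10  11  12
h[i]:    8  22  26  16  23  25  20  29  20   9  15  10   5
S:       8  30  56  24  53  78  44 107  44  17  32  27   5
Maximum is 107 (e.g. 8 + 22 + 23 + 25 + 29).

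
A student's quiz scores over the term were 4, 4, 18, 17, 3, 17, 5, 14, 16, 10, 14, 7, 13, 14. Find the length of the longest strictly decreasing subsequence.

Negate each value so 'decreasing' becomes 'increasing', then run patience tails on the negated sequence:
-4 → extends → [-4]
-4 → already a tail → [-4]
-18 → replaces -4 → [-18]
-17 → extends → [-18, -17]
-3 → extends → [-18, -17, -3]
-17 → already a tail → [-18, -17, -3]
-5 → replaces -3 → [-18, -17, -5]
-14 → replaces -5 → [-18, -17, -14]
-16 → replaces -14 → [-18, -17, -16]
-10 → extends → [-18, -17, -16, -10]
-14 → replaces -10 → [-18, -17, -16, -14]
-7 → extends → [-18, -17, -16, -14, -7]
-13 → replaces -7 → [-18, -17, -16, -14, -13]
-14 → already a tail → [-18, -17, -16, -14, -13]
Five tails, so the longest strictly decreasing subsequence of the original has length 5.

5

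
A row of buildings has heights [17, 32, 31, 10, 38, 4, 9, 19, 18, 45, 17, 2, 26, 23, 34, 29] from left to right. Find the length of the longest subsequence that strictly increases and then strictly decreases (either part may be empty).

7

inc[i] = longest strictly increasing subsequence ending at i; dec[i] = longest strictly decreasing subsequence starting at i:
i:      1  2  3  4  5  6  7  8  9 10 11 12 13 14 15 16
a[i]:  17 32 31 10 38  4  9 19 18 45 17  2 26 23 34 29
inc:    1  2  2  1  3  1  2  3  3  4  3  1  4  4  5  5
dec:    4  6  5  3  5  2  2  4  3  3  2  1  2  1  2  1
Best peak at i=2 (value 32): inc=2, dec=6, length 2+6−1 = 7.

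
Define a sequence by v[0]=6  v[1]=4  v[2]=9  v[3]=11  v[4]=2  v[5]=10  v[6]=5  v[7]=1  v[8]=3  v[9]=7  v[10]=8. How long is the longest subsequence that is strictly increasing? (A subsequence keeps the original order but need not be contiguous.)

Track the smallest tail for each achievable length (strict):
6 → extends → [6]
4 → replaces 6 → [4]
9 → extends → [4, 9]
11 → extends → [4, 9, 11]
2 → replaces 4 → [2, 9, 11]
10 → replaces 11 → [2, 9, 10]
5 → replaces 9 → [2, 5, 10]
1 → replaces 2 → [1, 5, 10]
3 → replaces 5 → [1, 3, 10]
7 → replaces 10 → [1, 3, 7]
8 → extends → [1, 3, 7, 8]
Four tails, so the longest strictly increasing subsequence has length 4 (e.g. 4, 5, 7, 8).

4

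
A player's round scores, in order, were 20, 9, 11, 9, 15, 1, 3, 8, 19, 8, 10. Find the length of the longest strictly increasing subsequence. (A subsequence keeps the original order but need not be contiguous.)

4

Track the smallest tail for each achievable length (strict):
20 → extends → [20]
9 → replaces 20 → [9]
11 → extends → [9, 11]
9 → already a tail → [9, 11]
15 → extends → [9, 11, 15]
1 → replaces 9 → [1, 11, 15]
3 → replaces 11 → [1, 3, 15]
8 → replaces 15 → [1, 3, 8]
19 → extends → [1, 3, 8, 19]
8 → already a tail → [1, 3, 8, 19]
10 → replaces 19 → [1, 3, 8, 10]
Four tails, so the longest strictly increasing subsequence has length 4 (e.g. 9, 11, 15, 19).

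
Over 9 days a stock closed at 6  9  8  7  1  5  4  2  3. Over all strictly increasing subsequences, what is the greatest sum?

15

Let S[i] be the best sum of a strictly increasing subsequence ending at i:
i:      1  2  3  4  5  6  7  8  9
a[i]:   6  9  8  7  1  5  4  2  3
S:      6 15 14 13  1  6  5  3  6
Maximum is 15 (e.g. 6 + 9).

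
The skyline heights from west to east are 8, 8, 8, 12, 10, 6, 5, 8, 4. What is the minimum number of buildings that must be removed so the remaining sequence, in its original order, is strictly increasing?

Fewest deletions = n − (longest strictly increasing subsequence).
Patience tails:
8 → extends → [8]
8 → already a tail → [8]
8 → already a tail → [8]
12 → extends → [8, 12]
10 → replaces 12 → [8, 10]
6 → replaces 8 → [6, 10]
5 → replaces 6 → [5, 10]
8 → replaces 10 → [5, 8]
4 → replaces 5 → [4, 8]
Longest strictly increasing subsequence has length 2, so deletions = 9 − 2 = 7.

7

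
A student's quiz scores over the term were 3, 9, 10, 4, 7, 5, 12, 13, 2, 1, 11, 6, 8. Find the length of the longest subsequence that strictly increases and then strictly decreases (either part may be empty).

7

inc[i] = longest strictly increasing subsequence ending at i; dec[i] = longest strictly decreasing subsequence starting at i:
i:      1  2  3  4  5  6  7  8  9 10 11 12 13
a[i]:   3  9 10  4  7  5 12 13  2  1 11  6  8
inc:    1  2  3  2  3  3  4  5  1  1  4  4  5
dec:    3  5  5  3  4  3  3  3  2  1  2  1  1
Best peak at i=3 (value 10): inc=3, dec=5, length 3+5−1 = 7.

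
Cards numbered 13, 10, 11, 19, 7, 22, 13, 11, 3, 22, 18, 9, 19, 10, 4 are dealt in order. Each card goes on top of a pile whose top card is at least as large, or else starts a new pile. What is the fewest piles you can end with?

Place each on the leftmost legal pile:
13 → new pile 1 (tops now [13])
10 → pile 1 (tops now [10])
11 → new pile 2 (tops now [10, 11])
19 → new pile 3 (tops now [10, 11, 19])
7 → pile 1 (tops now [7, 11, 19])
22 → new pile 4 (tops now [7, 11, 19, 22])
13 → pile 3 (tops now [7, 11, 13, 22])
11 → pile 2 (tops now [7, 11, 13, 22])
3 → pile 1 (tops now [3, 11, 13, 22])
22 → pile 4 (tops now [3, 11, 13, 22])
18 → pile 4 (tops now [3, 11, 13, 18])
9 → pile 2 (tops now [3, 9, 13, 18])
19 → new pile 5 (tops now [3, 9, 13, 18, 19])
10 → pile 3 (tops now [3, 9, 10, 18, 19])
4 → pile 2 (tops now [3, 4, 10, 18, 19])
Five piles.

5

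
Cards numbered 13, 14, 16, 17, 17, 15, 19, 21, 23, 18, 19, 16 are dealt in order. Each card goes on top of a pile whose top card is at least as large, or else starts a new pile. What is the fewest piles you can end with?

Place each on the leftmost legal pile:
13 → new pile 1 (tops now [13])
14 → new pile 2 (tops now [13, 14])
16 → new pile 3 (tops now [13, 14, 16])
17 → new pile 4 (tops now [13, 14, 16, 17])
17 → pile 4 (tops now [13, 14, 16, 17])
15 → pile 3 (tops now [13, 14, 15, 17])
19 → new pile 5 (tops now [13, 14, 15, 17, 19])
21 → new pile 6 (tops now [13, 14, 15, 17, 19, 21])
23 → new pile 7 (tops now [13, 14, 15, 17, 19, 21, 23])
18 → pile 5 (tops now [13, 14, 15, 17, 18, 21, 23])
19 → pile 6 (tops now [13, 14, 15, 17, 18, 19, 23])
16 → pile 4 (tops now [13, 14, 15, 16, 18, 19, 23])
Seven piles.

7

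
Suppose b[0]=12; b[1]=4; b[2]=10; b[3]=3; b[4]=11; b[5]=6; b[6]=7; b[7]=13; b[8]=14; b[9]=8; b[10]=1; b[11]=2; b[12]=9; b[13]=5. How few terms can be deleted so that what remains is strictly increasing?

9

Fewest deletions = n − (longest strictly increasing subsequence).
i:      0  1  2  3  4  5  6  7  8  9 10 11 12 13
b[i]:  12  4 10  3 11  6  7 13 14  8  1  2  9  5
dp:     1  1  2  1  3  2  3  4  5  4  1  2  5  3
max dp = 5, so deletions = 14 − 5 = 9.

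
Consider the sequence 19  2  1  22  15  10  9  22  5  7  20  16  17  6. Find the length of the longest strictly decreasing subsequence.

6

Negate each value so 'decreasing' becomes 'increasing', then run patience tails on the negated sequence:
-19 → extends → [-19]
-2 → extends → [-19, -2]
-1 → extends → [-19, -2, -1]
-22 → replaces -19 → [-22, -2, -1]
-15 → replaces -2 → [-22, -15, -1]
-10 → replaces -1 → [-22, -15, -10]
-9 → extends → [-22, -15, -10, -9]
-22 → already a tail → [-22, -15, -10, -9]
-5 → extends → [-22, -15, -10, -9, -5]
-7 → replaces -5 → [-22, -15, -10, -9, -7]
-20 → replaces -15 → [-22, -20, -10, -9, -7]
-16 → replaces -10 → [-22, -20, -16, -9, -7]
-17 → replaces -16 → [-22, -20, -17, -9, -7]
-6 → extends → [-22, -20, -17, -9, -7, -6]
Six tails, so the longest strictly decreasing subsequence of the original has length 6.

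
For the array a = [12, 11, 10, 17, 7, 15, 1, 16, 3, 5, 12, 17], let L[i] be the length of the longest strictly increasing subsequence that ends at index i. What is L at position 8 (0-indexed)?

2

dp[i] = 1 + max{dp[j] : j<i, a[j]<a[i]} (or 1 if no such j):
i:      0  1  2  3  4  5  6  7  8  9 10 11
a[i]:  12 11 10 17  7 15  1 16  3  5 12 17
dp:     1  1  1  2  1  2  1  3  2  3  4  5
At index 8 the value is 2.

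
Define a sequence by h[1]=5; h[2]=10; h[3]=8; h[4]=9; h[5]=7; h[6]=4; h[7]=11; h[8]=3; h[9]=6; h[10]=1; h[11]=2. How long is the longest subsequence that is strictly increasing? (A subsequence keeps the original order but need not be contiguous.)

Track the smallest tail for each achievable length (strict):
5 → extends → [5]
10 → extends → [5, 10]
8 → replaces 10 → [5, 8]
9 → extends → [5, 8, 9]
7 → replaces 8 → [5, 7, 9]
4 → replaces 5 → [4, 7, 9]
11 → extends → [4, 7, 9, 11]
3 → replaces 4 → [3, 7, 9, 11]
6 → replaces 7 → [3, 6, 9, 11]
1 → replaces 3 → [1, 6, 9, 11]
2 → replaces 6 → [1, 2, 9, 11]
Four tails, so the longest strictly increasing subsequence has length 4 (e.g. 5, 8, 9, 11).

4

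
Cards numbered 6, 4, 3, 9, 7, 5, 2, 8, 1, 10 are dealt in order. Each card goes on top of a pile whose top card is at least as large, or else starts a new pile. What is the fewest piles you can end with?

4

Place each on the leftmost legal pile:
6 → new pile 1 (tops now [6])
4 → pile 1 (tops now [4])
3 → pile 1 (tops now [3])
9 → new pile 2 (tops now [3, 9])
7 → pile 2 (tops now [3, 7])
5 → pile 2 (tops now [3, 5])
2 → pile 1 (tops now [2, 5])
8 → new pile 3 (tops now [2, 5, 8])
1 → pile 1 (tops now [1, 5, 8])
10 → new pile 4 (tops now [1, 5, 8, 10])
Four piles.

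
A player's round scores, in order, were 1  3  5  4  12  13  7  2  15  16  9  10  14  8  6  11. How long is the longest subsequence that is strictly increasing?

7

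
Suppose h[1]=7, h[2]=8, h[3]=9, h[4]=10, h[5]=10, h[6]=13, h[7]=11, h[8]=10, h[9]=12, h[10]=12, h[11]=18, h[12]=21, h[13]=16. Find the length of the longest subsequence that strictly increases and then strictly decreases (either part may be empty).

inc[i] = longest strictly increasing subsequence ending at i; dec[i] = longest strictly decreasing subsequence starting at i:
i:      1  2  3  4  5  6  7  8  9 10 11 12 13
h[i]:   7  8  9 10 10 13 11 10 12 12 18 21 16
inc:    1  2  3  4  4  5  5  4  6  6  7  8  7
dec:    1  1  1  1  1  3  2  1  1  1  2  2  1
Best peak at i=12 (value 21): inc=8, dec=2, length 8+2−1 = 9.

9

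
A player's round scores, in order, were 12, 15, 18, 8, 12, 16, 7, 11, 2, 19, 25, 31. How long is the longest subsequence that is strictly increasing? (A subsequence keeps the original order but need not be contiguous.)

6

Track the smallest tail for each achievable length (strict):
12 → extends → [12]
15 → extends → [12, 15]
18 → extends → [12, 15, 18]
8 → replaces 12 → [8, 15, 18]
12 → replaces 15 → [8, 12, 18]
16 → replaces 18 → [8, 12, 16]
7 → replaces 8 → [7, 12, 16]
11 → replaces 12 → [7, 11, 16]
2 → replaces 7 → [2, 11, 16]
19 → extends → [2, 11, 16, 19]
25 → extends → [2, 11, 16, 19, 25]
31 → extends → [2, 11, 16, 19, 25, 31]
Six tails, so the longest strictly increasing subsequence has length 6 (e.g. 12, 15, 18, 19, 25, 31).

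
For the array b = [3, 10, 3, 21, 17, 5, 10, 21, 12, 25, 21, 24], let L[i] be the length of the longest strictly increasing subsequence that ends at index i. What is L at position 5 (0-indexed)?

2

dp[i] = 1 + max{dp[j] : j<i, b[j]<b[i]} (or 1 if no such j):
i:      0  1  2  3  4  5  6  7  8  9 10 11
b[i]:   3 10  3 21 17  5 10 21 12 25 21 24
dp:     1  2  1  3  3  2  3  4  4  5  5  6
At index 5 the value is 2.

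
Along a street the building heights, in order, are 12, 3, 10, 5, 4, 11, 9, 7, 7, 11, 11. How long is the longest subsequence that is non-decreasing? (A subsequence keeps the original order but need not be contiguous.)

6

Let dp[i] be the length of the longest such subsequence ending at index i:
i:      1  2  3  4  5  6  7  8  9 10 11
a[i]:  12  3 10  5  4 11  9  7  7 11 11
dp:     1  1  2  2  2  3  3  3  4  5  6
Maximum dp value is 6.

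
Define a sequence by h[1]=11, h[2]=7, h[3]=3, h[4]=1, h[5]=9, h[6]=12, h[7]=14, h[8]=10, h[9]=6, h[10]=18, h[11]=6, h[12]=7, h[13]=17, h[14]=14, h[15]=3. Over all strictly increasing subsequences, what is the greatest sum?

Let S[i] be the best sum of a strictly increasing subsequence ending at i:
i:      1  2  3  4  5  6  7  8  9 10 11 12 13 14 15
h[i]:  11  7  3  1  9 12 14 10  6 18  6  7 17 14  3
S:     11  7  3  1 16 28 42 26  9 60  9 16 59 42  4
Maximum is 60 (e.g. 7 + 9 + 12 + 14 + 18).

60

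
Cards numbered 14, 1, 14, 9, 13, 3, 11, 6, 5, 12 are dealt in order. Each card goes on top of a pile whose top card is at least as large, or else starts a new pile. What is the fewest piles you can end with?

Place each on the leftmost legal pile:
14 → new pile 1 (tops now [14])
1 → pile 1 (tops now [1])
14 → new pile 2 (tops now [1, 14])
9 → pile 2 (tops now [1, 9])
13 → new pile 3 (tops now [1, 9, 13])
3 → pile 2 (tops now [1, 3, 13])
11 → pile 3 (tops now [1, 3, 11])
6 → pile 3 (tops now [1, 3, 6])
5 → pile 3 (tops now [1, 3, 5])
12 → new pile 4 (tops now [1, 3, 5, 12])
Four piles.

4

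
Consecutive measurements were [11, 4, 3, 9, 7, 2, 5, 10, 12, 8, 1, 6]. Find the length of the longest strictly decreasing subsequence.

5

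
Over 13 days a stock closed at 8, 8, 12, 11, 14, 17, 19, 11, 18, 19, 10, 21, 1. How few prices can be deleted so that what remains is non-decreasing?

Fewest deletions = n − (longest non-decreasing subsequence).
Patience tails:
8 → extends → [8]
8 → extends → [8, 8]
12 → extends → [8, 8, 12]
11 → replaces 12 → [8, 8, 11]
14 → extends → [8, 8, 11, 14]
17 → extends → [8, 8, 11, 14, 17]
19 → extends → [8, 8, 11, 14, 17, 19]
11 → replaces 14 → [8, 8, 11, 11, 17, 19]
18 → replaces 19 → [8, 8, 11, 11, 17, 18]
19 → extends → [8, 8, 11, 11, 17, 18, 19]
10 → replaces 11 → [8, 8, 10, 11, 17, 18, 19]
21 → extends → [8, 8, 10, 11, 17, 18, 19, 21]
1 → replaces 8 → [1, 8, 10, 11, 17, 18, 19, 21]
Longest non-decreasing subsequence has length 8, so deletions = 13 − 8 = 5.

5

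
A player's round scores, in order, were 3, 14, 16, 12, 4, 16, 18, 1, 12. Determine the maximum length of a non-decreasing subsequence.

Let dp[i] be the length of the longest such subsequence ending at index i:
i:      1  2  3  4  5  6  7  8  9
a[i]:   3 14 16 12  4 16 18  1 12
dp:     1  2  3  2  2  4  5  1  3
Maximum dp value is 5.

5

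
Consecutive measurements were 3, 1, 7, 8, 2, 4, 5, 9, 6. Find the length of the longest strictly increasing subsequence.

Track the smallest tail for each achievable length (strict):
3 → extends → [3]
1 → replaces 3 → [1]
7 → extends → [1, 7]
8 → extends → [1, 7, 8]
2 → replaces 7 → [1, 2, 8]
4 → replaces 8 → [1, 2, 4]
5 → extends → [1, 2, 4, 5]
9 → extends → [1, 2, 4, 5, 9]
6 → replaces 9 → [1, 2, 4, 5, 6]
Five tails, so the longest strictly increasing subsequence has length 5 (e.g. 1, 2, 4, 5, 9).

5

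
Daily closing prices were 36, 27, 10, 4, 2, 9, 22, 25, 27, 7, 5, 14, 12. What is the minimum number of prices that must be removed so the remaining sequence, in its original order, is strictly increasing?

8

Fewest deletions = n − (longest strictly increasing subsequence).
i:      1  2  3  4  5  6  7  8  9 10 11 12 13
a[i]:  36 27 10  4  2  9 22 25 27  7  5 14 12
dp:     1  1  1  1  1  2  3  4  5  2  2  3  3
max dp = 5, so deletions = 13 − 5 = 8.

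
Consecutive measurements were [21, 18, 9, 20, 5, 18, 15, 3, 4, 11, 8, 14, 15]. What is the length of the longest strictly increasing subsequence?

5

Let dp[i] be the length of the longest such subsequence ending at index i:
i:      1  2  3  4  5  6  7  8  9 10 11 12 13
a[i]:  21 18  9 20  5 18 15  3  4 11  8 14 15
dp:     1  1  1  2  1  2  2  1  2  3  3  4  5
Maximum dp value is 5.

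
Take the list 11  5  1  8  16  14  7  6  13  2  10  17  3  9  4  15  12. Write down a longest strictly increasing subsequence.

1, 2, 3, 9, 15

Patience tails give the LIS length; then backtrack through the dp parents:
11 → extends → [11]
5 → replaces 11 → [5]
1 → replaces 5 → [1]
8 → extends → [1, 8]
16 → extends → [1, 8, 16]
14 → replaces 16 → [1, 8, 14]
7 → replaces 8 → [1, 7, 14]
6 → replaces 7 → [1, 6, 14]
13 → replaces 14 → [1, 6, 13]
2 → replaces 6 → [1, 2, 13]
10 → replaces 13 → [1, 2, 10]
17 → extends → [1, 2, 10, 17]
3 → replaces 10 → [1, 2, 3, 17]
9 → replaces 17 → [1, 2, 3, 9]
4 → replaces 9 → [1, 2, 3, 4]
15 → extends → [1, 2, 3, 4, 15]
12 → replaces 15 → [1, 2, 3, 4, 12]
Length 5; one witness is 1, 2, 3, 9, 15.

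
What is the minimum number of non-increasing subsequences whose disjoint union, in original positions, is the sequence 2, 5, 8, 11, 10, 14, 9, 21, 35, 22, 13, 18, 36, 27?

8

Place each on the leftmost legal pile:
2 → new pile 1 (tops now [2])
5 → new pile 2 (tops now [2, 5])
8 → new pile 3 (tops now [2, 5, 8])
11 → new pile 4 (tops now [2, 5, 8, 11])
10 → pile 4 (tops now [2, 5, 8, 10])
14 → new pile 5 (tops now [2, 5, 8, 10, 14])
9 → pile 4 (tops now [2, 5, 8, 9, 14])
21 → new pile 6 (tops now [2, 5, 8, 9, 14, 21])
35 → new pile 7 (tops now [2, 5, 8, 9, 14, 21, 35])
22 → pile 7 (tops now [2, 5, 8, 9, 14, 21, 22])
13 → pile 5 (tops now [2, 5, 8, 9, 13, 21, 22])
18 → pile 6 (tops now [2, 5, 8, 9, 13, 18, 22])
36 → new pile 8 (tops now [2, 5, 8, 9, 13, 18, 22, 36])
27 → pile 8 (tops now [2, 5, 8, 9, 13, 18, 22, 27])
Eight piles.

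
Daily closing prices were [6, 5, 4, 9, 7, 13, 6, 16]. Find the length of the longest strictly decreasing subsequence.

Negate each value so 'decreasing' becomes 'increasing', then run patience tails on the negated sequence:
-6 → extends → [-6]
-5 → extends → [-6, -5]
-4 → extends → [-6, -5, -4]
-9 → replaces -6 → [-9, -5, -4]
-7 → replaces -5 → [-9, -7, -4]
-13 → replaces -9 → [-13, -7, -4]
-6 → replaces -4 → [-13, -7, -6]
-16 → replaces -13 → [-16, -7, -6]
Three tails, so the longest strictly decreasing subsequence of the original has length 3.

3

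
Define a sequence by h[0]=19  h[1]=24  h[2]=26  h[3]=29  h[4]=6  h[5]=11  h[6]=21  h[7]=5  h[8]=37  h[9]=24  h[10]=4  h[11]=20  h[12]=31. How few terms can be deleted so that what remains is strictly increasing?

Fewest deletions = n − (longest strictly increasing subsequence).
i:      0  1  2  3  4  5  6  7  8  9 10 11 12
h[i]:  19 24 26 29  6 11 21  5 37 24  4 20 31
dp:     1  2  3  4  1  2  3  1  5  4  1  3  5
max dp = 5, so deletions = 13 − 5 = 8.

8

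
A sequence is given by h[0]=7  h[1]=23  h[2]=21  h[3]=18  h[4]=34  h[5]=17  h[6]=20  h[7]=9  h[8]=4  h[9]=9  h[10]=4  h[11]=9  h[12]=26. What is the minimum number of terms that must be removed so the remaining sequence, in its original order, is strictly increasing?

9

Fewest deletions = n − (longest strictly increasing subsequence).
i:      0  1  2  3  4  5  6  7  8  9 10 11 12
h[i]:   7 23 21 18 34 17 20  9  4  9  4  9 26
dp:     1  2  2  2  3  2  3  2  1  2  1  2  4
max dp = 4, so deletions = 13 − 4 = 9.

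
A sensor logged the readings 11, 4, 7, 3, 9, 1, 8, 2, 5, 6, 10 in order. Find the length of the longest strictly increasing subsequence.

5

Track the smallest tail for each achievable length (strict):
11 → extends → [11]
4 → replaces 11 → [4]
7 → extends → [4, 7]
3 → replaces 4 → [3, 7]
9 → extends → [3, 7, 9]
1 → replaces 3 → [1, 7, 9]
8 → replaces 9 → [1, 7, 8]
2 → replaces 7 → [1, 2, 8]
5 → replaces 8 → [1, 2, 5]
6 → extends → [1, 2, 5, 6]
10 → extends → [1, 2, 5, 6, 10]
Five tails, so the longest strictly increasing subsequence has length 5 (e.g. 1, 2, 5, 6, 10).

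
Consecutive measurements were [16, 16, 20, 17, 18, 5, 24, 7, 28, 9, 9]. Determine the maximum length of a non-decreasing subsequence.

6

Track the smallest tail for each achievable length (allowing ties):
16 → extends → [16]
16 → extends → [16, 16]
20 → extends → [16, 16, 20]
17 → replaces 20 → [16, 16, 17]
18 → extends → [16, 16, 17, 18]
5 → replaces 16 → [5, 16, 17, 18]
24 → extends → [5, 16, 17, 18, 24]
7 → replaces 16 → [5, 7, 17, 18, 24]
28 → extends → [5, 7, 17, 18, 24, 28]
9 → replaces 17 → [5, 7, 9, 18, 24, 28]
9 → replaces 18 → [5, 7, 9, 9, 24, 28]
Six tails, so the longest non-decreasing subsequence has length 6 (e.g. 16, 16, 17, 18, 24, 28).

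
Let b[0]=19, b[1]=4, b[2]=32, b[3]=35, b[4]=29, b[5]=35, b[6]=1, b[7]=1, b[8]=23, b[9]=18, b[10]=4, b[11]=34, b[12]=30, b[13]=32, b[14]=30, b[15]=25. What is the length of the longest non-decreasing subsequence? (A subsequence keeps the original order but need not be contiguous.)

5

Track the smallest tail for each achievable length (allowing ties):
19 → extends → [19]
4 → replaces 19 → [4]
32 → extends → [4, 32]
35 → extends → [4, 32, 35]
29 → replaces 32 → [4, 29, 35]
35 → extends → [4, 29, 35, 35]
1 → replaces 4 → [1, 29, 35, 35]
1 → replaces 29 → [1, 1, 35, 35]
23 → replaces 35 → [1, 1, 23, 35]
18 → replaces 23 → [1, 1, 18, 35]
4 → replaces 18 → [1, 1, 4, 35]
34 → replaces 35 → [1, 1, 4, 34]
30 → replaces 34 → [1, 1, 4, 30]
32 → extends → [1, 1, 4, 30, 32]
30 → replaces 32 → [1, 1, 4, 30, 30]
25 → replaces 30 → [1, 1, 4, 25, 30]
Five tails, so the longest non-decreasing subsequence has length 5 (e.g. 1, 1, 23, 30, 32).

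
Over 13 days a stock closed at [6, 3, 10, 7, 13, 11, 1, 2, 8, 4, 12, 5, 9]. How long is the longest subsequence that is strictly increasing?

5

Track the smallest tail for each achievable length (strict):
6 → extends → [6]
3 → replaces 6 → [3]
10 → extends → [3, 10]
7 → replaces 10 → [3, 7]
13 → extends → [3, 7, 13]
11 → replaces 13 → [3, 7, 11]
1 → replaces 3 → [1, 7, 11]
2 → replaces 7 → [1, 2, 11]
8 → replaces 11 → [1, 2, 8]
4 → replaces 8 → [1, 2, 4]
12 → extends → [1, 2, 4, 12]
5 → replaces 12 → [1, 2, 4, 5]
9 → extends → [1, 2, 4, 5, 9]
Five tails, so the longest strictly increasing subsequence has length 5 (e.g. 1, 2, 4, 5, 9).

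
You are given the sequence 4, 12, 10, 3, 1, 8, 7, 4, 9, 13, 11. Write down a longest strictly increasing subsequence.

Patience tails give the LIS length; then backtrack through the dp parents:
4 → extends → [4]
12 → extends → [4, 12]
10 → replaces 12 → [4, 10]
3 → replaces 4 → [3, 10]
1 → replaces 3 → [1, 10]
8 → replaces 10 → [1, 8]
7 → replaces 8 → [1, 7]
4 → replaces 7 → [1, 4]
9 → extends → [1, 4, 9]
13 → extends → [1, 4, 9, 13]
11 → replaces 13 → [1, 4, 9, 11]
Length 4; one witness is 4, 8, 9, 13.

4, 8, 9, 13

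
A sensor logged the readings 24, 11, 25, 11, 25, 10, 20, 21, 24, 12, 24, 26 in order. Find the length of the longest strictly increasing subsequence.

5

Let dp[i] be the length of the longest such subsequence ending at index i:
i:      1  2  3  4  5  6  7  8  9 10 11 12
a[i]:  24 11 25 11 25 10 20 21 24 12 24 26
dp:     1  1  2  1  2  1  2  3  4  2  4  5
Maximum dp value is 5.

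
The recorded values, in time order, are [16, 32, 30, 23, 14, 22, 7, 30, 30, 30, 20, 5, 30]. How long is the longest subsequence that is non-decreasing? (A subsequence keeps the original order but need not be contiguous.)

Let dp[i] be the length of the longest such subsequence ending at index i:
i:      1  2  3  4  5  6  7  8  9 10 11 12 13
a[i]:  16 32 30 23 14 22  7 30 30 30 20  5 30
dp:     1  2  2  2  1  2  1  3  4  5  2  1  6
Maximum dp value is 6.

6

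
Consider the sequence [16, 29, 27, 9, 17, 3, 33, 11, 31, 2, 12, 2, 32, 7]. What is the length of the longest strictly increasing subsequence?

4

Track the smallest tail for each achievable length (strict):
16 → extends → [16]
29 → extends → [16, 29]
27 → replaces 29 → [16, 27]
9 → replaces 16 → [9, 27]
17 → replaces 27 → [9, 17]
3 → replaces 9 → [3, 17]
33 → extends → [3, 17, 33]
11 → replaces 17 → [3, 11, 33]
31 → replaces 33 → [3, 11, 31]
2 → replaces 3 → [2, 11, 31]
12 → replaces 31 → [2, 11, 12]
2 → already a tail → [2, 11, 12]
32 → extends → [2, 11, 12, 32]
7 → replaces 11 → [2, 7, 12, 32]
Four tails, so the longest strictly increasing subsequence has length 4 (e.g. 16, 29, 31, 32).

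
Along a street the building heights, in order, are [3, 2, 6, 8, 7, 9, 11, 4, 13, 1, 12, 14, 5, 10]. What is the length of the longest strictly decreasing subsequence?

4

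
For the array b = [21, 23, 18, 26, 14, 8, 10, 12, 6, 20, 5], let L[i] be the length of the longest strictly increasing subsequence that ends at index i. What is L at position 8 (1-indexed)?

dp[i] = 1 + max{dp[j] : j<i, b[j]<b[i]} (or 1 if no such j):
i:      1  2  3  4  5  6  7  8  9 10 11
b[i]:  21 23 18 26 14  8 10 12  6 20  5
dp:     1  2  1  3  1  1  2  3  1  4  1
At index 8 the value is 3.

3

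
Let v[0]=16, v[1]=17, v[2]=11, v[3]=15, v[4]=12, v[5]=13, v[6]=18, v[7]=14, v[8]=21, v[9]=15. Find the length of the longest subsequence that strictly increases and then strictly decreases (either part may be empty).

inc[i] = longest strictly increasing subsequence ending at i; dec[i] = longest strictly decreasing subsequence starting at i:
i:      0  1  2  3  4  5  6  7  8  9
v[i]:  16 17 11 15 12 13 18 14 21 15
inc:    1  2  1  2  2  3  4  4  5  5
dec:    3  3  1  2  1  1  2  1  2  1
Best peak at i=8 (value 21): inc=5, dec=2, length 5+2−1 = 6.

6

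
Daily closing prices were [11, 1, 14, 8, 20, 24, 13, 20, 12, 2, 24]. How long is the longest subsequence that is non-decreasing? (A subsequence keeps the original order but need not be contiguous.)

Let dp[i] be the length of the longest such subsequence ending at index i:
i:      1  2  3  4  5  6  7  8  9 10 11
a[i]:  11  1 14  8 20 24 13 20 12  2 24
dp:     1  1  2  2  3  4  3  4  3  2  5
Maximum dp value is 5.

5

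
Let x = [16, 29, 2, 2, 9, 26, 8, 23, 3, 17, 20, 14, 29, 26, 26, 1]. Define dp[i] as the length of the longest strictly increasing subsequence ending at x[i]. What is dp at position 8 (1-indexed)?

dp[i] = 1 + max{dp[j] : j<i, x[j]<x[i]} (or 1 if no such j):
i:      1  2  3  4  5  6  7  8  9 10 11 12 13 14 15 16
x[i]:  16 29  2  2  9 26  8 23  3 17 20 14 29 26 26  1
dp:     1  2  1  1  2  3  2  3  2  3  4  3  5  5  5  1
At index 8 the value is 3.

3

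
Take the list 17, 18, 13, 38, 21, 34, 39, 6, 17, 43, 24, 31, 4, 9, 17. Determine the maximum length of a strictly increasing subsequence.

Let dp[i] be the length of the longest such subsequence ending at index i:
i:      1  2  3  4  5  6  7  8  9 10 11 12 13 14 15
a[i]:  17 18 13 38 21 34 39  6 17 43 24 31  4  9 17
dp:     1  2  1  3  3  4  5  1  2  6  4  5  1  2  3
Maximum dp value is 6.

6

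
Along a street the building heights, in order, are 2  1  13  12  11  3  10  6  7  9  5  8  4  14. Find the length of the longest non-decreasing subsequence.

6

Let dp[i] be the length of the longest such subsequence ending at index i:
i:      1  2  3  4  5  6  7  8  9 10 11 12 13 14
a[i]:   2  1 13 12 11  3 10  6  7  9  5  8  4 14
dp:     1  1  2  2  2  2  3  3  4  5  3  5  3  6
Maximum dp value is 6.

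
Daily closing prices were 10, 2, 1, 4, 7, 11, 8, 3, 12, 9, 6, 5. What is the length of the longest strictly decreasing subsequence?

4

Let dp[i] be the longest strictly decreasing subsequence ending at i:
i:      1  2  3  4  5  6  7  8  9 10 11 12
a[i]:  10  2  1  4  7 11  8  3 12  9  6  5
dp:     1  2  3  2  2  1  2  3  1  2  3  4
Maximum is 4.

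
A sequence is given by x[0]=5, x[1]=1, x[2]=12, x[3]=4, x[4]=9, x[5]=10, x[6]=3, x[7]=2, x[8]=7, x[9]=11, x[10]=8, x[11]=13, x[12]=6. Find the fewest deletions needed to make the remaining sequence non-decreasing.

7

Fewest deletions = n − (longest non-decreasing subsequence).
Patience tails:
5 → extends → [5]
1 → replaces 5 → [1]
12 → extends → [1, 12]
4 → replaces 12 → [1, 4]
9 → extends → [1, 4, 9]
10 → extends → [1, 4, 9, 10]
3 → replaces 4 → [1, 3, 9, 10]
2 → replaces 3 → [1, 2, 9, 10]
7 → replaces 9 → [1, 2, 7, 10]
11 → extends → [1, 2, 7, 10, 11]
8 → replaces 10 → [1, 2, 7, 8, 11]
13 → extends → [1, 2, 7, 8, 11, 13]
6 → replaces 7 → [1, 2, 6, 8, 11, 13]
Longest non-decreasing subsequence has length 6, so deletions = 13 − 6 = 7.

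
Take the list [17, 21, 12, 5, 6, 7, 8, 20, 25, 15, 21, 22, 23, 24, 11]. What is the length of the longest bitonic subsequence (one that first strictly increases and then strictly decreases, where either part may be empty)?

10

inc[i] = longest strictly increasing subsequence ending at i; dec[i] = longest strictly decreasing subsequence starting at i:
i:      1  2  3  4  5  6  7  8  9 10 11 12 13 14 15
a[i]:  17 21 12  5  6  7  8 20 25 15 21 22 23 24 11
inc:    1  2  1  1  2  3  4  5  6  5  6  7  8  9  5
dec:    3  4  2  1  1  1  1  3  3  2  2  2  2  2  1
Best peak at i=14 (value 24): inc=9, dec=2, length 9+2−1 = 10.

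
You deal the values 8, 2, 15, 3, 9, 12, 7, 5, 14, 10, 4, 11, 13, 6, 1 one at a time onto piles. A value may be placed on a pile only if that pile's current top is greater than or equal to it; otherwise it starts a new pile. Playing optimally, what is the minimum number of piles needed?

The minimum number of non-increasing subsequences covering a sequence equals the length of its longest strictly increasing subsequence.
LIS length is 6 (e.g. 2, 3, 9, 10, 11, 13), so 6 piles are needed.

6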